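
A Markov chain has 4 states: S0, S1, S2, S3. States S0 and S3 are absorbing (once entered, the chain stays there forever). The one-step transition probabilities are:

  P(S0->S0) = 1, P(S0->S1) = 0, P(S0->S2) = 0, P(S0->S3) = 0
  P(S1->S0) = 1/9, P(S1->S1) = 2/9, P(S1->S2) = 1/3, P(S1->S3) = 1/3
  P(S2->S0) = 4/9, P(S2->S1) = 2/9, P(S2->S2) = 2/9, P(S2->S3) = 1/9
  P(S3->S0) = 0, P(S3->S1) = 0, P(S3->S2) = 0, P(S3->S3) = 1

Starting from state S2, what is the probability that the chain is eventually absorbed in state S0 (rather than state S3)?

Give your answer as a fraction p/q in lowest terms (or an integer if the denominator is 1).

Let a_i = P(absorbed in S0 | start in state i).
Boundary conditions: a_S0 = 1, a_S3 = 0.
For each transient state i, a_i = sum_j P(i->j) * a_j:
  a_S1 = 1/9*a_S0 + 2/9*a_S1 + 1/3*a_S2 + 1/3*a_S3
  a_S2 = 4/9*a_S0 + 2/9*a_S1 + 2/9*a_S2 + 1/9*a_S3

Substituting a_S0 = 1 and a_S3 = 0, rearrange to (I - Q) a = r where r[i] = P(i -> S0):
  [7/9, -1/3] . (a_S1, a_S2) = 1/9
  [-2/9, 7/9] . (a_S1, a_S2) = 4/9

Solving yields:
  a_S1 = 19/43
  a_S2 = 30/43

Starting state is S2, so the absorption probability is a_S2 = 30/43.

Answer: 30/43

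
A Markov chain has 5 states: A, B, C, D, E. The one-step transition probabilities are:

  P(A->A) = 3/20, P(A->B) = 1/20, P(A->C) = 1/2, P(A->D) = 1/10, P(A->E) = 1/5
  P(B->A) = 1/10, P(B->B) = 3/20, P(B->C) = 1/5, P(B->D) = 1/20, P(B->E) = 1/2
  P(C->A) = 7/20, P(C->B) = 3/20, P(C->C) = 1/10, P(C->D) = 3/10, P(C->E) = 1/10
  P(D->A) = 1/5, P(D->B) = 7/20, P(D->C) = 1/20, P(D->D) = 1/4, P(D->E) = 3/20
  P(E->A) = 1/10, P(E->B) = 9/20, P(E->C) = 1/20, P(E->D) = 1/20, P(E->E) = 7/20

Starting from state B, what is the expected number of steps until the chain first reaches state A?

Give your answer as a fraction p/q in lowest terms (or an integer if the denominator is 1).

Let h_i = expected steps to first reach A from state i.
Boundary: h_A = 0.
First-step equations for the other states:
  h_B = 1 + 1/10*h_A + 3/20*h_B + 1/5*h_C + 1/20*h_D + 1/2*h_E
  h_C = 1 + 7/20*h_A + 3/20*h_B + 1/10*h_C + 3/10*h_D + 1/10*h_E
  h_D = 1 + 1/5*h_A + 7/20*h_B + 1/20*h_C + 1/4*h_D + 3/20*h_E
  h_E = 1 + 1/10*h_A + 9/20*h_B + 1/20*h_C + 1/20*h_D + 7/20*h_E

Substituting h_A = 0 and rearranging gives the linear system (I - Q) h = 1:
  [17/20, -1/5, -1/20, -1/2] . (h_B, h_C, h_D, h_E) = 1
  [-3/20, 9/10, -3/10, -1/10] . (h_B, h_C, h_D, h_E) = 1
  [-7/20, -1/20, 3/4, -3/20] . (h_B, h_C, h_D, h_E) = 1
  [-9/20, -1/20, -1/20, 13/20] . (h_B, h_C, h_D, h_E) = 1

Solving yields:
  h_B = 2485/347
  h_C = 14705/2776
  h_D = 9035/1388
  h_E = 20555/2776

Starting state is B, so the expected hitting time is h_B = 2485/347.

Answer: 2485/347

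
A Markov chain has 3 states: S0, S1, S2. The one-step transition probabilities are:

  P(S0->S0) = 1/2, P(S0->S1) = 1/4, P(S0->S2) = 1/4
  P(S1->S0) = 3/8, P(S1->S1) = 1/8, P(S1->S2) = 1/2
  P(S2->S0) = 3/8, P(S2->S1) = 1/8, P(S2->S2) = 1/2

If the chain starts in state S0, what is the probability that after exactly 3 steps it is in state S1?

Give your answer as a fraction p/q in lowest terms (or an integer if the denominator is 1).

Computing P^3 by repeated multiplication:
P^1 =
  S0: [1/2, 1/4, 1/4]
  S1: [3/8, 1/8, 1/2]
  S2: [3/8, 1/8, 1/2]
P^2 =
  S0: [7/16, 3/16, 3/8]
  S1: [27/64, 11/64, 13/32]
  S2: [27/64, 11/64, 13/32]
P^3 =
  S0: [55/128, 23/128, 25/64]
  S1: [219/512, 91/512, 101/256]
  S2: [219/512, 91/512, 101/256]

(P^3)[S0 -> S1] = 23/128

Answer: 23/128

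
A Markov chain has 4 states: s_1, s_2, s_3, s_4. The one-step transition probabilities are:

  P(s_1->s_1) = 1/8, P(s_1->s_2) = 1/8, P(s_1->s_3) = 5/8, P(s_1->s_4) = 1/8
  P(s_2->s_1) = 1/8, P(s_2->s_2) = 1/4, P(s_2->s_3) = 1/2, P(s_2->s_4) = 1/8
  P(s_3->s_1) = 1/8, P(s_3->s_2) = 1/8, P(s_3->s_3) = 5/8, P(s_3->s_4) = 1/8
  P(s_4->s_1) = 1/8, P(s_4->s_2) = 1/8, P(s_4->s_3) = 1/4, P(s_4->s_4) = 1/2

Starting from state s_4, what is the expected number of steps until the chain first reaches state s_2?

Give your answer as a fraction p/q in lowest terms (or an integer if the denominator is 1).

Answer: 8

Derivation:
Let h_i = expected steps to first reach s_2 from state i.
Boundary: h_s_2 = 0.
First-step equations for the other states:
  h_s_1 = 1 + 1/8*h_s_1 + 1/8*h_s_2 + 5/8*h_s_3 + 1/8*h_s_4
  h_s_3 = 1 + 1/8*h_s_1 + 1/8*h_s_2 + 5/8*h_s_3 + 1/8*h_s_4
  h_s_4 = 1 + 1/8*h_s_1 + 1/8*h_s_2 + 1/4*h_s_3 + 1/2*h_s_4

Substituting h_s_2 = 0 and rearranging gives the linear system (I - Q) h = 1:
  [7/8, -5/8, -1/8] . (h_s_1, h_s_3, h_s_4) = 1
  [-1/8, 3/8, -1/8] . (h_s_1, h_s_3, h_s_4) = 1
  [-1/8, -1/4, 1/2] . (h_s_1, h_s_3, h_s_4) = 1

Solving yields:
  h_s_1 = 8
  h_s_3 = 8
  h_s_4 = 8

Starting state is s_4, so the expected hitting time is h_s_4 = 8.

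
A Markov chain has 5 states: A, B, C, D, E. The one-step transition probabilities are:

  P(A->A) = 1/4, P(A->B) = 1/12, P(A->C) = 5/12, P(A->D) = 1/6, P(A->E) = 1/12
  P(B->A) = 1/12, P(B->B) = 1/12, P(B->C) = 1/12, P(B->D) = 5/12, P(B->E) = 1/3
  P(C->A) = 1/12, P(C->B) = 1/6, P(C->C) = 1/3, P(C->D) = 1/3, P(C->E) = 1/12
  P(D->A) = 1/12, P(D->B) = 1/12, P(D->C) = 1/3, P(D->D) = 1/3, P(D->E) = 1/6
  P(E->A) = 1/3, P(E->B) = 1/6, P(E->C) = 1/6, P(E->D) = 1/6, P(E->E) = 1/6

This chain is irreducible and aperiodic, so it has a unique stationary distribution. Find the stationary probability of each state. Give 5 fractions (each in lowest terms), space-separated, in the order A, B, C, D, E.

The stationary distribution satisfies pi = pi * P, i.e.:
  pi_A = 1/4*pi_A + 1/12*pi_B + 1/12*pi_C + 1/12*pi_D + 1/3*pi_E
  pi_B = 1/12*pi_A + 1/12*pi_B + 1/6*pi_C + 1/12*pi_D + 1/6*pi_E
  pi_C = 5/12*pi_A + 1/12*pi_B + 1/3*pi_C + 1/3*pi_D + 1/6*pi_E
  pi_D = 1/6*pi_A + 5/12*pi_B + 1/3*pi_C + 1/3*pi_D + 1/6*pi_E
  pi_E = 1/12*pi_A + 1/3*pi_B + 1/12*pi_C + 1/6*pi_D + 1/6*pi_E
with normalization: pi_A + pi_B + pi_C + pi_D + pi_E = 1.

Using the first 4 balance equations plus normalization, the linear system A*pi = b is:
  [-3/4, 1/12, 1/12, 1/12, 1/3] . pi = 0
  [1/12, -11/12, 1/6, 1/12, 1/6] . pi = 0
  [5/12, 1/12, -2/3, 1/3, 1/6] . pi = 0
  [1/6, 5/12, 1/3, -2/3, 1/6] . pi = 0
  [1, 1, 1, 1, 1] . pi = 1

Solving yields:
  pi_A = 2560/17641
  pi_B = 2118/17641
  pi_C = 394/1357
  pi_D = 5188/17641
  pi_E = 2653/17641

Verification (pi * P):
  2560/17641*1/4 + 2118/17641*1/12 + 394/1357*1/12 + 5188/17641*1/12 + 2653/17641*1/3 = 2560/17641 = pi_A  (ok)
  2560/17641*1/12 + 2118/17641*1/12 + 394/1357*1/6 + 5188/17641*1/12 + 2653/17641*1/6 = 2118/17641 = pi_B  (ok)
  2560/17641*5/12 + 2118/17641*1/12 + 394/1357*1/3 + 5188/17641*1/3 + 2653/17641*1/6 = 394/1357 = pi_C  (ok)
  2560/17641*1/6 + 2118/17641*5/12 + 394/1357*1/3 + 5188/17641*1/3 + 2653/17641*1/6 = 5188/17641 = pi_D  (ok)
  2560/17641*1/12 + 2118/17641*1/3 + 394/1357*1/12 + 5188/17641*1/6 + 2653/17641*1/6 = 2653/17641 = pi_E  (ok)

Answer: 2560/17641 2118/17641 394/1357 5188/17641 2653/17641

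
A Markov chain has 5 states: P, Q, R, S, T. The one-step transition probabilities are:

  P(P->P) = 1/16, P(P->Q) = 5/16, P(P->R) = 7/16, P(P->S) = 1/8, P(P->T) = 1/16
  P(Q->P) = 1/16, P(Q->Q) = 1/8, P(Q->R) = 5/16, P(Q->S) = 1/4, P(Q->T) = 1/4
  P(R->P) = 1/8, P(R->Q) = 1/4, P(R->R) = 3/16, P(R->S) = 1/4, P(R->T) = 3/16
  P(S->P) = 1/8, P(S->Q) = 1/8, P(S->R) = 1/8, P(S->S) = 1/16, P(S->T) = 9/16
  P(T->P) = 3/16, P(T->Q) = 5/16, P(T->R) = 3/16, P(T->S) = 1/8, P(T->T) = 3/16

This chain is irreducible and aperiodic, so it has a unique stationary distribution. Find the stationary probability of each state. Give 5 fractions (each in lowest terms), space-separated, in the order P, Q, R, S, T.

The stationary distribution satisfies pi = pi * P, i.e.:
  pi_P = 1/16*pi_P + 1/16*pi_Q + 1/8*pi_R + 1/8*pi_S + 3/16*pi_T
  pi_Q = 5/16*pi_P + 1/8*pi_Q + 1/4*pi_R + 1/8*pi_S + 5/16*pi_T
  pi_R = 7/16*pi_P + 5/16*pi_Q + 3/16*pi_R + 1/8*pi_S + 3/16*pi_T
  pi_S = 1/8*pi_P + 1/4*pi_Q + 1/4*pi_R + 1/16*pi_S + 1/8*pi_T
  pi_T = 1/16*pi_P + 1/4*pi_Q + 3/16*pi_R + 9/16*pi_S + 3/16*pi_T
with normalization: pi_P + pi_Q + pi_R + pi_S + pi_T = 1.

Using the first 4 balance equations plus normalization, the linear system A*pi = b is:
  [-15/16, 1/16, 1/8, 1/8, 3/16] . pi = 0
  [5/16, -7/8, 1/4, 1/8, 5/16] . pi = 0
  [7/16, 5/16, -13/16, 1/8, 3/16] . pi = 0
  [1/8, 1/4, 1/4, -15/16, 1/8] . pi = 0
  [1, 1, 1, 1, 1] . pi = 1

Solving yields:
  pi_P = 1057/8864
  pi_Q = 10907/48752
  pi_R = 11435/48752
  pi_S = 2091/12188
  pi_T = 24465/97504

Verification (pi * P):
  1057/8864*1/16 + 10907/48752*1/16 + 11435/48752*1/8 + 2091/12188*1/8 + 24465/97504*3/16 = 1057/8864 = pi_P  (ok)
  1057/8864*5/16 + 10907/48752*1/8 + 11435/48752*1/4 + 2091/12188*1/8 + 24465/97504*5/16 = 10907/48752 = pi_Q  (ok)
  1057/8864*7/16 + 10907/48752*5/16 + 11435/48752*3/16 + 2091/12188*1/8 + 24465/97504*3/16 = 11435/48752 = pi_R  (ok)
  1057/8864*1/8 + 10907/48752*1/4 + 11435/48752*1/4 + 2091/12188*1/16 + 24465/97504*1/8 = 2091/12188 = pi_S  (ok)
  1057/8864*1/16 + 10907/48752*1/4 + 11435/48752*3/16 + 2091/12188*9/16 + 24465/97504*3/16 = 24465/97504 = pi_T  (ok)

Answer: 1057/8864 10907/48752 11435/48752 2091/12188 24465/97504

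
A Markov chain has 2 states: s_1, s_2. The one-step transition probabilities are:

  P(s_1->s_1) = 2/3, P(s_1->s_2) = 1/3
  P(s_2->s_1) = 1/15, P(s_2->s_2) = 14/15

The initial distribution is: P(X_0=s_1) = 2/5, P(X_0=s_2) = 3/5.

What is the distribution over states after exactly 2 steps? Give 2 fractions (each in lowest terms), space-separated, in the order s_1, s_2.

Answer: 94/375 281/375

Derivation:
Propagating the distribution step by step (d_{t+1} = d_t * P):
d_0 = (s_1=2/5, s_2=3/5)
  d_1[s_1] = 2/5*2/3 + 3/5*1/15 = 23/75
  d_1[s_2] = 2/5*1/3 + 3/5*14/15 = 52/75
d_1 = (s_1=23/75, s_2=52/75)
  d_2[s_1] = 23/75*2/3 + 52/75*1/15 = 94/375
  d_2[s_2] = 23/75*1/3 + 52/75*14/15 = 281/375
d_2 = (s_1=94/375, s_2=281/375)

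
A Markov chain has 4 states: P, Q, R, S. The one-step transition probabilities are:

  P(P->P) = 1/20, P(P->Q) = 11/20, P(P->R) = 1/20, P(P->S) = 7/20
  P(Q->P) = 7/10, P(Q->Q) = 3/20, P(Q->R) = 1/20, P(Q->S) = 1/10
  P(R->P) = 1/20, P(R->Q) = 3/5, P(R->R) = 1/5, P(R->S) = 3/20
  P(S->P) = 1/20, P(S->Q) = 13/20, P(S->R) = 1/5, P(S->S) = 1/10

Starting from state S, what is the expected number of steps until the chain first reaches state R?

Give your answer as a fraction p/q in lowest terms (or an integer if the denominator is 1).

Let h_i = expected steps to first reach R from state i.
Boundary: h_R = 0.
First-step equations for the other states:
  h_P = 1 + 1/20*h_P + 11/20*h_Q + 1/20*h_R + 7/20*h_S
  h_Q = 1 + 7/10*h_P + 3/20*h_Q + 1/20*h_R + 1/10*h_S
  h_S = 1 + 1/20*h_P + 13/20*h_Q + 1/5*h_R + 1/10*h_S

Substituting h_R = 0 and rearranging gives the linear system (I - Q) h = 1:
  [19/20, -11/20, -7/20] . (h_P, h_Q, h_S) = 1
  [-7/10, 17/20, -1/10] . (h_P, h_Q, h_S) = 1
  [-1/20, -13/20, 9/10] . (h_P, h_Q, h_S) = 1

Solving yields:
  h_P = 14200/1133
  h_Q = 14500/1133
  h_S = 12520/1133

Starting state is S, so the expected hitting time is h_S = 12520/1133.

Answer: 12520/1133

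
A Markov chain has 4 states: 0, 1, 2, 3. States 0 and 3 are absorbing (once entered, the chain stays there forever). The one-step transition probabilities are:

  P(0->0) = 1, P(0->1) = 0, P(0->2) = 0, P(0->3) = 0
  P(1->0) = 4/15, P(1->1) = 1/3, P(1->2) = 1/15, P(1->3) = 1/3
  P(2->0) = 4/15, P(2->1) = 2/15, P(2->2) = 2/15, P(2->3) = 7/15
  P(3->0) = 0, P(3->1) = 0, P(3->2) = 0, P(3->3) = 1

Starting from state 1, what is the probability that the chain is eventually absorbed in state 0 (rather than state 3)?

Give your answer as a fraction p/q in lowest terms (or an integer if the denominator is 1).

Let a_i = P(absorbed in 0 | start in state i).
Boundary conditions: a_0 = 1, a_3 = 0.
For each transient state i, a_i = sum_j P(i->j) * a_j:
  a_1 = 4/15*a_0 + 1/3*a_1 + 1/15*a_2 + 1/3*a_3
  a_2 = 4/15*a_0 + 2/15*a_1 + 2/15*a_2 + 7/15*a_3

Substituting a_0 = 1 and a_3 = 0, rearrange to (I - Q) a = r where r[i] = P(i -> 0):
  [2/3, -1/15] . (a_1, a_2) = 4/15
  [-2/15, 13/15] . (a_1, a_2) = 4/15

Solving yields:
  a_1 = 7/16
  a_2 = 3/8

Starting state is 1, so the absorption probability is a_1 = 7/16.

Answer: 7/16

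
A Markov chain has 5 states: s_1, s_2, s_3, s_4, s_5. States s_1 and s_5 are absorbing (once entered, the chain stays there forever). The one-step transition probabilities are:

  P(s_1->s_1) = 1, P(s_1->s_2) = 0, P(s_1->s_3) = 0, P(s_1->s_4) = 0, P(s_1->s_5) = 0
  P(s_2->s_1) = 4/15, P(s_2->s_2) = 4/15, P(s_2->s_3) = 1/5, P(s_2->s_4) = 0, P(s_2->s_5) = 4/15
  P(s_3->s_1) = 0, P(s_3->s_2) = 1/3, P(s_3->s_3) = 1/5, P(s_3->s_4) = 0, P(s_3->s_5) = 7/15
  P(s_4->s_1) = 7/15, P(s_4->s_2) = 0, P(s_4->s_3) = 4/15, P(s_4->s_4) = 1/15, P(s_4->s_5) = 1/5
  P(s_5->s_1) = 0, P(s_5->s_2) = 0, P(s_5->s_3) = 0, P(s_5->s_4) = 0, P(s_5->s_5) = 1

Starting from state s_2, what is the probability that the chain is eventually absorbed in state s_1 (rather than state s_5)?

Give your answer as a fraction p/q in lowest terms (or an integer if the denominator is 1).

Let a_i = P(absorbed in s_1 | start in state i).
Boundary conditions: a_s_1 = 1, a_s_5 = 0.
For each transient state i, a_i = sum_j P(i->j) * a_j:
  a_s_2 = 4/15*a_s_1 + 4/15*a_s_2 + 1/5*a_s_3 + 0*a_s_4 + 4/15*a_s_5
  a_s_3 = 0*a_s_1 + 1/3*a_s_2 + 1/5*a_s_3 + 0*a_s_4 + 7/15*a_s_5
  a_s_4 = 7/15*a_s_1 + 0*a_s_2 + 4/15*a_s_3 + 1/15*a_s_4 + 1/5*a_s_5

Substituting a_s_1 = 1 and a_s_5 = 0, rearrange to (I - Q) a = r where r[i] = P(i -> s_1):
  [11/15, -1/5, 0] . (a_s_2, a_s_3, a_s_4) = 4/15
  [-1/3, 4/5, 0] . (a_s_2, a_s_3, a_s_4) = 0
  [0, -4/15, 14/15] . (a_s_2, a_s_3, a_s_4) = 7/15

Solving yields:
  a_s_2 = 16/39
  a_s_3 = 20/117
  a_s_4 = 899/1638

Starting state is s_2, so the absorption probability is a_s_2 = 16/39.

Answer: 16/39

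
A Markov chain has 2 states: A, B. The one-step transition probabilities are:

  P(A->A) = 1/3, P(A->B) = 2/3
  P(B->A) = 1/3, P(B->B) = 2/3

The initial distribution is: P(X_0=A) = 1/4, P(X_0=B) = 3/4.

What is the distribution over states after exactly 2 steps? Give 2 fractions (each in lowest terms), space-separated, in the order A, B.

Propagating the distribution step by step (d_{t+1} = d_t * P):
d_0 = (A=1/4, B=3/4)
  d_1[A] = 1/4*1/3 + 3/4*1/3 = 1/3
  d_1[B] = 1/4*2/3 + 3/4*2/3 = 2/3
d_1 = (A=1/3, B=2/3)
  d_2[A] = 1/3*1/3 + 2/3*1/3 = 1/3
  d_2[B] = 1/3*2/3 + 2/3*2/3 = 2/3
d_2 = (A=1/3, B=2/3)

Answer: 1/3 2/3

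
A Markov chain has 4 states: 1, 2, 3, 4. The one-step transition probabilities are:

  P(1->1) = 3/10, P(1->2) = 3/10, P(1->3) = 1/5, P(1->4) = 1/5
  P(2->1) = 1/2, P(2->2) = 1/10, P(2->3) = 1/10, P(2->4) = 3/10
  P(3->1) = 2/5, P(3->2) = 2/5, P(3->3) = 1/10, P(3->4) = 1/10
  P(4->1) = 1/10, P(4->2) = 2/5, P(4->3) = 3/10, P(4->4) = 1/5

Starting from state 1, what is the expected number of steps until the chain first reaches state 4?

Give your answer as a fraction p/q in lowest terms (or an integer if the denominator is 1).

Let h_i = expected steps to first reach 4 from state i.
Boundary: h_4 = 0.
First-step equations for the other states:
  h_1 = 1 + 3/10*h_1 + 3/10*h_2 + 1/5*h_3 + 1/5*h_4
  h_2 = 1 + 1/2*h_1 + 1/10*h_2 + 1/10*h_3 + 3/10*h_4
  h_3 = 1 + 2/5*h_1 + 2/5*h_2 + 1/10*h_3 + 1/10*h_4

Substituting h_4 = 0 and rearranging gives the linear system (I - Q) h = 1:
  [7/10, -3/10, -1/5] . (h_1, h_2, h_3) = 1
  [-1/2, 9/10, -1/10] . (h_1, h_2, h_3) = 1
  [-2/5, -2/5, 9/10] . (h_1, h_2, h_3) = 1

Solving yields:
  h_1 = 19/4
  h_2 = 121/28
  h_3 = 36/7

Starting state is 1, so the expected hitting time is h_1 = 19/4.

Answer: 19/4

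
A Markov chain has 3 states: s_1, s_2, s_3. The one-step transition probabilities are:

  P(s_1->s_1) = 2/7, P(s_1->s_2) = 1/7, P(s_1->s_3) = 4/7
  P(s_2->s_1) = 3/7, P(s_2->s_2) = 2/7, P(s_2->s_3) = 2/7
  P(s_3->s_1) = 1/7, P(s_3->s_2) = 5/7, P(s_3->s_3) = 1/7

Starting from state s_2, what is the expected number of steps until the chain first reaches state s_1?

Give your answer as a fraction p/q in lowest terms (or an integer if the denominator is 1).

Let h_i = expected steps to first reach s_1 from state i.
Boundary: h_s_1 = 0.
First-step equations for the other states:
  h_s_2 = 1 + 3/7*h_s_1 + 2/7*h_s_2 + 2/7*h_s_3
  h_s_3 = 1 + 1/7*h_s_1 + 5/7*h_s_2 + 1/7*h_s_3

Substituting h_s_1 = 0 and rearranging gives the linear system (I - Q) h = 1:
  [5/7, -2/7] . (h_s_2, h_s_3) = 1
  [-5/7, 6/7] . (h_s_2, h_s_3) = 1

Solving yields:
  h_s_2 = 14/5
  h_s_3 = 7/2

Starting state is s_2, so the expected hitting time is h_s_2 = 14/5.

Answer: 14/5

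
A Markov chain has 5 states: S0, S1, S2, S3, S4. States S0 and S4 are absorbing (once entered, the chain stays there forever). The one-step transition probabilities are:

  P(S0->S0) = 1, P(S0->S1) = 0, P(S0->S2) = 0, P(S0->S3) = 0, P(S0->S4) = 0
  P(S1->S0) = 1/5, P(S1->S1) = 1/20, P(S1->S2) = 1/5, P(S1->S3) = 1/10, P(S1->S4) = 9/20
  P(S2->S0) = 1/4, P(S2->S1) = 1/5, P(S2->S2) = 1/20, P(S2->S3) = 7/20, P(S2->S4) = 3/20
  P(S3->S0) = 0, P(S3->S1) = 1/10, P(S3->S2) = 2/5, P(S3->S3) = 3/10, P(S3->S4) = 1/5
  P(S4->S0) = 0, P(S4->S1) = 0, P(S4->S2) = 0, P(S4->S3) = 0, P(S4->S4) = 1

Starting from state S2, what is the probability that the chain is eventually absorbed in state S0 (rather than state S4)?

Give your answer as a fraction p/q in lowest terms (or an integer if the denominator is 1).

Let a_i = P(absorbed in S0 | start in state i).
Boundary conditions: a_S0 = 1, a_S4 = 0.
For each transient state i, a_i = sum_j P(i->j) * a_j:
  a_S1 = 1/5*a_S0 + 1/20*a_S1 + 1/5*a_S2 + 1/10*a_S3 + 9/20*a_S4
  a_S2 = 1/4*a_S0 + 1/5*a_S1 + 1/20*a_S2 + 7/20*a_S3 + 3/20*a_S4
  a_S3 = 0*a_S0 + 1/10*a_S1 + 2/5*a_S2 + 3/10*a_S3 + 1/5*a_S4

Substituting a_S0 = 1 and a_S4 = 0, rearrange to (I - Q) a = r where r[i] = P(i -> S0):
  [19/20, -1/5, -1/10] . (a_S1, a_S2, a_S3) = 1/5
  [-1/5, 19/20, -7/20] . (a_S1, a_S2, a_S3) = 1/4
  [-1/10, -2/5, 7/10] . (a_S1, a_S2, a_S3) = 0

Solving yields:
  a_S1 = 40/119
  a_S2 = 53/119
  a_S3 = 36/119

Starting state is S2, so the absorption probability is a_S2 = 53/119.

Answer: 53/119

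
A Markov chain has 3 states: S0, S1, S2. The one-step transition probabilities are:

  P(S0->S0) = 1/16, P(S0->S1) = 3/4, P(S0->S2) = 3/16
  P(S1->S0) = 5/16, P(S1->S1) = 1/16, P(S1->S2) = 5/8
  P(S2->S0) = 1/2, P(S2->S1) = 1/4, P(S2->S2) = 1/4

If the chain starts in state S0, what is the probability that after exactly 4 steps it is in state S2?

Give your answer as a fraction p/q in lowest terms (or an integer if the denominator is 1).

Answer: 24615/65536

Derivation:
Computing P^4 by repeated multiplication:
P^1 =
  S0: [1/16, 3/4, 3/16]
  S1: [5/16, 1/16, 5/8]
  S2: [1/2, 1/4, 1/4]
P^2 =
  S0: [85/256, 9/64, 135/256]
  S1: [45/128, 101/256, 65/256]
  S2: [15/64, 29/64, 5/16]
P^3 =
  S0: [1345/4096, 399/1024, 1155/4096]
  S1: [1115/4096, 1441/4096, 385/1024]
  S2: [5/16, 289/1024, 415/1024]
P^4 =
  S0: [18565/65536, 5589/16384, 24615/65536]
  S1: [645/2048, 20981/65536, 23915/65536]
  S2: [5085/16384, 5789/16384, 2755/8192]

(P^4)[S0 -> S2] = 24615/65536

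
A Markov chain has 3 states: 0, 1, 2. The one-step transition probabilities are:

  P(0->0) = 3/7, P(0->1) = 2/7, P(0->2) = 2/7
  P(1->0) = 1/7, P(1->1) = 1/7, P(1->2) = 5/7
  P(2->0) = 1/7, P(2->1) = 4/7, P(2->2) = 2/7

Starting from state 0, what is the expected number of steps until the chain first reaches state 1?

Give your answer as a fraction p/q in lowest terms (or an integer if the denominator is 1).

Answer: 49/18

Derivation:
Let h_i = expected steps to first reach 1 from state i.
Boundary: h_1 = 0.
First-step equations for the other states:
  h_0 = 1 + 3/7*h_0 + 2/7*h_1 + 2/7*h_2
  h_2 = 1 + 1/7*h_0 + 4/7*h_1 + 2/7*h_2

Substituting h_1 = 0 and rearranging gives the linear system (I - Q) h = 1:
  [4/7, -2/7] . (h_0, h_2) = 1
  [-1/7, 5/7] . (h_0, h_2) = 1

Solving yields:
  h_0 = 49/18
  h_2 = 35/18

Starting state is 0, so the expected hitting time is h_0 = 49/18.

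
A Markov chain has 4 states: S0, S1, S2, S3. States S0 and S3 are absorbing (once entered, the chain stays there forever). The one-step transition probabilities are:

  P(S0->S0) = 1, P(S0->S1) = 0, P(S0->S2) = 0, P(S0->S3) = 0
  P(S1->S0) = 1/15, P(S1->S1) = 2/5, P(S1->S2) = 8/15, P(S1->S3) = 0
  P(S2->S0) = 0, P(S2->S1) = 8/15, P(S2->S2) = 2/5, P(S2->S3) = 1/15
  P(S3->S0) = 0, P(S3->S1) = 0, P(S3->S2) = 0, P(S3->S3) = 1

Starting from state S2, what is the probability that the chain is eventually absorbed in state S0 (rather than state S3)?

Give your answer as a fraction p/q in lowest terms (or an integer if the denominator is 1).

Answer: 8/17

Derivation:
Let a_i = P(absorbed in S0 | start in state i).
Boundary conditions: a_S0 = 1, a_S3 = 0.
For each transient state i, a_i = sum_j P(i->j) * a_j:
  a_S1 = 1/15*a_S0 + 2/5*a_S1 + 8/15*a_S2 + 0*a_S3
  a_S2 = 0*a_S0 + 8/15*a_S1 + 2/5*a_S2 + 1/15*a_S3

Substituting a_S0 = 1 and a_S3 = 0, rearrange to (I - Q) a = r where r[i] = P(i -> S0):
  [3/5, -8/15] . (a_S1, a_S2) = 1/15
  [-8/15, 3/5] . (a_S1, a_S2) = 0

Solving yields:
  a_S1 = 9/17
  a_S2 = 8/17

Starting state is S2, so the absorption probability is a_S2 = 8/17.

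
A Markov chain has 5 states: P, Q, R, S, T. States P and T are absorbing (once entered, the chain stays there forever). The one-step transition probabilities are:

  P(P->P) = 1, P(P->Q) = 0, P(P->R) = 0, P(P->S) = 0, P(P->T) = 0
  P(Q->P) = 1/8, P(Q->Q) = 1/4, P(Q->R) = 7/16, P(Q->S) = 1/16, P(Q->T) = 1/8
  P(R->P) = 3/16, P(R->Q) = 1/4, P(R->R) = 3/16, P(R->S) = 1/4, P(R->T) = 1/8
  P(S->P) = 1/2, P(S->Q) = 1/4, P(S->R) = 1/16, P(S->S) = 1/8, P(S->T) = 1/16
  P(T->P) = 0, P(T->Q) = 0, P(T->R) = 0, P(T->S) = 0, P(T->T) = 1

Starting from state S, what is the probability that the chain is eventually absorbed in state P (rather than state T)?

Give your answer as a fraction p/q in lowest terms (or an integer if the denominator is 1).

Let a_i = P(absorbed in P | start in state i).
Boundary conditions: a_P = 1, a_T = 0.
For each transient state i, a_i = sum_j P(i->j) * a_j:
  a_Q = 1/8*a_P + 1/4*a_Q + 7/16*a_R + 1/16*a_S + 1/8*a_T
  a_R = 3/16*a_P + 1/4*a_Q + 3/16*a_R + 1/4*a_S + 1/8*a_T
  a_S = 1/2*a_P + 1/4*a_Q + 1/16*a_R + 1/8*a_S + 1/16*a_T

Substituting a_P = 1 and a_T = 0, rearrange to (I - Q) a = r where r[i] = P(i -> P):
  [3/4, -7/16, -1/16] . (a_Q, a_R, a_S) = 1/8
  [-1/4, 13/16, -1/4] . (a_Q, a_R, a_S) = 3/16
  [-1/4, -1/16, 7/8] . (a_Q, a_R, a_S) = 1/2

Solving yields:
  a_Q = 981/1576
  a_R = 263/394
  a_S = 157/197

Starting state is S, so the absorption probability is a_S = 157/197.

Answer: 157/197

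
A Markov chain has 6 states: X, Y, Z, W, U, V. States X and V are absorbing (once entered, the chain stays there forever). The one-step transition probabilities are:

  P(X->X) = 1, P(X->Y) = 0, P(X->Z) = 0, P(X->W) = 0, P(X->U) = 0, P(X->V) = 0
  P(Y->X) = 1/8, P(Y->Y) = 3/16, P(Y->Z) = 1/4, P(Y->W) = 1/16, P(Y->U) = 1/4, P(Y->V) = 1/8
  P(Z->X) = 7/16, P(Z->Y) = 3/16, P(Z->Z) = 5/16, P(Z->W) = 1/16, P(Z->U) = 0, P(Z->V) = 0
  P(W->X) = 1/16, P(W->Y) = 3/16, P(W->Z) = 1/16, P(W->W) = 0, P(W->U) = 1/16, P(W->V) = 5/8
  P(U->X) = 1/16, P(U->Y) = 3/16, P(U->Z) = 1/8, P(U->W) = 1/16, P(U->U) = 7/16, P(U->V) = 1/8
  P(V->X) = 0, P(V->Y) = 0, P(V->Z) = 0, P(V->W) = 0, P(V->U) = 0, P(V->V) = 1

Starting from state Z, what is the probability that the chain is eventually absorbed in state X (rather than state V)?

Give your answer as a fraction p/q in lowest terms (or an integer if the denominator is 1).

Answer: 12657/15455

Derivation:
Let a_i = P(absorbed in X | start in state i).
Boundary conditions: a_X = 1, a_V = 0.
For each transient state i, a_i = sum_j P(i->j) * a_j:
  a_Y = 1/8*a_X + 3/16*a_Y + 1/4*a_Z + 1/16*a_W + 1/4*a_U + 1/8*a_V
  a_Z = 7/16*a_X + 3/16*a_Y + 5/16*a_Z + 1/16*a_W + 0*a_U + 0*a_V
  a_W = 1/16*a_X + 3/16*a_Y + 1/16*a_Z + 0*a_W + 1/16*a_U + 5/8*a_V
  a_U = 1/16*a_X + 3/16*a_Y + 1/8*a_Z + 1/16*a_W + 7/16*a_U + 1/8*a_V

Substituting a_X = 1 and a_V = 0, rearrange to (I - Q) a = r where r[i] = P(i -> X):
  [13/16, -1/4, -1/16, -1/4] . (a_Y, a_Z, a_W, a_U) = 1/8
  [-3/16, 11/16, -1/16, 0] . (a_Y, a_Z, a_W, a_U) = 7/16
  [-3/16, -1/16, 1, -1/16] . (a_Y, a_Z, a_W, a_U) = 1/16
  [-3/16, -1/8, -1/16, 9/16] . (a_Y, a_Z, a_W, a_U) = 1/16

Solving yields:
  a_Y = 821/1405
  a_Z = 12657/15455
  a_W = 359/1405
  a_U = 7979/15455

Starting state is Z, so the absorption probability is a_Z = 12657/15455.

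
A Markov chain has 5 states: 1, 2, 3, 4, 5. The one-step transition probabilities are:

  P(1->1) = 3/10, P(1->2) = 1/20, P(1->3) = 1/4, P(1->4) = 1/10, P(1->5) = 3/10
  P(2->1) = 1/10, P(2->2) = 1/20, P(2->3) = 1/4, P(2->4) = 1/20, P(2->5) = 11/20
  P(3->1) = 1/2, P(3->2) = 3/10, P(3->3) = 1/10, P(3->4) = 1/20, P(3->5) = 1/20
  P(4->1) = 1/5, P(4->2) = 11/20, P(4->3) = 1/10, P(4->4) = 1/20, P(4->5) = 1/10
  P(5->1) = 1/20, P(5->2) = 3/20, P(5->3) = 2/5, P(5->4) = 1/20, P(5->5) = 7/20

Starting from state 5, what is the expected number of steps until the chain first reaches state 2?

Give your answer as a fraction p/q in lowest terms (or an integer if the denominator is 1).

Let h_i = expected steps to first reach 2 from state i.
Boundary: h_2 = 0.
First-step equations for the other states:
  h_1 = 1 + 3/10*h_1 + 1/20*h_2 + 1/4*h_3 + 1/10*h_4 + 3/10*h_5
  h_3 = 1 + 1/2*h_1 + 3/10*h_2 + 1/10*h_3 + 1/20*h_4 + 1/20*h_5
  h_4 = 1 + 1/5*h_1 + 11/20*h_2 + 1/10*h_3 + 1/20*h_4 + 1/10*h_5
  h_5 = 1 + 1/20*h_1 + 3/20*h_2 + 2/5*h_3 + 1/20*h_4 + 7/20*h_5

Substituting h_2 = 0 and rearranging gives the linear system (I - Q) h = 1:
  [7/10, -1/4, -1/10, -3/10] . (h_1, h_3, h_4, h_5) = 1
  [-1/2, 9/10, -1/20, -1/20] . (h_1, h_3, h_4, h_5) = 1
  [-1/5, -1/10, 19/20, -1/10] . (h_1, h_3, h_4, h_5) = 1
  [-1/20, -2/5, -1/20, 13/20] . (h_1, h_3, h_4, h_5) = 1

Solving yields:
  h_1 = 186920/31733
  h_3 = 154260/31733
  h_4 = 106500/31733
  h_5 = 166320/31733

Starting state is 5, so the expected hitting time is h_5 = 166320/31733.

Answer: 166320/31733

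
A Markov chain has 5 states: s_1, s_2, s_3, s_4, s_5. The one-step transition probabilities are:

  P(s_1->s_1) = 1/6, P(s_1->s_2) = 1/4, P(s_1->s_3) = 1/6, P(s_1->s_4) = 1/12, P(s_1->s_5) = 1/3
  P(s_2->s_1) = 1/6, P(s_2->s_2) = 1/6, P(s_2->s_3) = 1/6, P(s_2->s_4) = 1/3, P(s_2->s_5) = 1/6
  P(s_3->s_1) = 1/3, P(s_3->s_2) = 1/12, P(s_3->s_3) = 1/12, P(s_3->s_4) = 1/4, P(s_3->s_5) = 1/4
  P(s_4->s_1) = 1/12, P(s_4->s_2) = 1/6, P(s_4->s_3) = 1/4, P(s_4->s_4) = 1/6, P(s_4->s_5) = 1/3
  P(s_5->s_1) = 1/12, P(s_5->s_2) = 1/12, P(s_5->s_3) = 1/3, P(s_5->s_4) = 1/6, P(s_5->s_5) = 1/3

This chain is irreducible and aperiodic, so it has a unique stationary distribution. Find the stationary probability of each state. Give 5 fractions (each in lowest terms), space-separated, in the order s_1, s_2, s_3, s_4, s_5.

Answer: 3582/22145 611/4429 4734/22145 4296/22145 6478/22145

Derivation:
The stationary distribution satisfies pi = pi * P, i.e.:
  pi_s_1 = 1/6*pi_s_1 + 1/6*pi_s_2 + 1/3*pi_s_3 + 1/12*pi_s_4 + 1/12*pi_s_5
  pi_s_2 = 1/4*pi_s_1 + 1/6*pi_s_2 + 1/12*pi_s_3 + 1/6*pi_s_4 + 1/12*pi_s_5
  pi_s_3 = 1/6*pi_s_1 + 1/6*pi_s_2 + 1/12*pi_s_3 + 1/4*pi_s_4 + 1/3*pi_s_5
  pi_s_4 = 1/12*pi_s_1 + 1/3*pi_s_2 + 1/4*pi_s_3 + 1/6*pi_s_4 + 1/6*pi_s_5
  pi_s_5 = 1/3*pi_s_1 + 1/6*pi_s_2 + 1/4*pi_s_3 + 1/3*pi_s_4 + 1/3*pi_s_5
with normalization: pi_s_1 + pi_s_2 + pi_s_3 + pi_s_4 + pi_s_5 = 1.

Using the first 4 balance equations plus normalization, the linear system A*pi = b is:
  [-5/6, 1/6, 1/3, 1/12, 1/12] . pi = 0
  [1/4, -5/6, 1/12, 1/6, 1/12] . pi = 0
  [1/6, 1/6, -11/12, 1/4, 1/3] . pi = 0
  [1/12, 1/3, 1/4, -5/6, 1/6] . pi = 0
  [1, 1, 1, 1, 1] . pi = 1

Solving yields:
  pi_s_1 = 3582/22145
  pi_s_2 = 611/4429
  pi_s_3 = 4734/22145
  pi_s_4 = 4296/22145
  pi_s_5 = 6478/22145

Verification (pi * P):
  3582/22145*1/6 + 611/4429*1/6 + 4734/22145*1/3 + 4296/22145*1/12 + 6478/22145*1/12 = 3582/22145 = pi_s_1  (ok)
  3582/22145*1/4 + 611/4429*1/6 + 4734/22145*1/12 + 4296/22145*1/6 + 6478/22145*1/12 = 611/4429 = pi_s_2  (ok)
  3582/22145*1/6 + 611/4429*1/6 + 4734/22145*1/12 + 4296/22145*1/4 + 6478/22145*1/3 = 4734/22145 = pi_s_3  (ok)
  3582/22145*1/12 + 611/4429*1/3 + 4734/22145*1/4 + 4296/22145*1/6 + 6478/22145*1/6 = 4296/22145 = pi_s_4  (ok)
  3582/22145*1/3 + 611/4429*1/6 + 4734/22145*1/4 + 4296/22145*1/3 + 6478/22145*1/3 = 6478/22145 = pi_s_5  (ok)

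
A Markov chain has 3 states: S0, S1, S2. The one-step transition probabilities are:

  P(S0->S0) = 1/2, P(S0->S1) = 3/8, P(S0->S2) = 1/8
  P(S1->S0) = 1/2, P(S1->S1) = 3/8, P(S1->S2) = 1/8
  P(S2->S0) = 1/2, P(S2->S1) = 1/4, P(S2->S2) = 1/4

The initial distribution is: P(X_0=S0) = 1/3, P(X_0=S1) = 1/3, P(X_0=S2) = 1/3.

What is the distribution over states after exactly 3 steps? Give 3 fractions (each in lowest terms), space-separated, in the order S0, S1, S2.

Propagating the distribution step by step (d_{t+1} = d_t * P):
d_0 = (S0=1/3, S1=1/3, S2=1/3)
  d_1[S0] = 1/3*1/2 + 1/3*1/2 + 1/3*1/2 = 1/2
  d_1[S1] = 1/3*3/8 + 1/3*3/8 + 1/3*1/4 = 1/3
  d_1[S2] = 1/3*1/8 + 1/3*1/8 + 1/3*1/4 = 1/6
d_1 = (S0=1/2, S1=1/3, S2=1/6)
  d_2[S0] = 1/2*1/2 + 1/3*1/2 + 1/6*1/2 = 1/2
  d_2[S1] = 1/2*3/8 + 1/3*3/8 + 1/6*1/4 = 17/48
  d_2[S2] = 1/2*1/8 + 1/3*1/8 + 1/6*1/4 = 7/48
d_2 = (S0=1/2, S1=17/48, S2=7/48)
  d_3[S0] = 1/2*1/2 + 17/48*1/2 + 7/48*1/2 = 1/2
  d_3[S1] = 1/2*3/8 + 17/48*3/8 + 7/48*1/4 = 137/384
  d_3[S2] = 1/2*1/8 + 17/48*1/8 + 7/48*1/4 = 55/384
d_3 = (S0=1/2, S1=137/384, S2=55/384)

Answer: 1/2 137/384 55/384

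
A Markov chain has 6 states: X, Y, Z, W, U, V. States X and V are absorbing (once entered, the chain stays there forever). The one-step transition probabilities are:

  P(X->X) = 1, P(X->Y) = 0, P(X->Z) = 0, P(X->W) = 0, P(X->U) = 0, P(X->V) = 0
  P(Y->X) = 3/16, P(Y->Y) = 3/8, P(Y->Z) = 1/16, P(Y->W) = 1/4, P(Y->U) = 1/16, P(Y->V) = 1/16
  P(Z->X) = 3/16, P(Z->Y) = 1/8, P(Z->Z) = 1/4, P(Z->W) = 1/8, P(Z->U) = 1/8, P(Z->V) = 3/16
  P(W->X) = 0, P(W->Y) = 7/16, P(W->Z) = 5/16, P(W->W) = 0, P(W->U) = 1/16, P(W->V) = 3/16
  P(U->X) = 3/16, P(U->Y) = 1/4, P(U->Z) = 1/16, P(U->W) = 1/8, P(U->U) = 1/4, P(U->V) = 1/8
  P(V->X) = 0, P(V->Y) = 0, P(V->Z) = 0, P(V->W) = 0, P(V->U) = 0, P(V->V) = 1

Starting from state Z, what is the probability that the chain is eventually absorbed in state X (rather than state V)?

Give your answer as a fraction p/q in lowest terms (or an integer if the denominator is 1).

Let a_i = P(absorbed in X | start in state i).
Boundary conditions: a_X = 1, a_V = 0.
For each transient state i, a_i = sum_j P(i->j) * a_j:
  a_Y = 3/16*a_X + 3/8*a_Y + 1/16*a_Z + 1/4*a_W + 1/16*a_U + 1/16*a_V
  a_Z = 3/16*a_X + 1/8*a_Y + 1/4*a_Z + 1/8*a_W + 1/8*a_U + 3/16*a_V
  a_W = 0*a_X + 7/16*a_Y + 5/16*a_Z + 0*a_W + 1/16*a_U + 3/16*a_V
  a_U = 3/16*a_X + 1/4*a_Y + 1/16*a_Z + 1/8*a_W + 1/4*a_U + 1/8*a_V

Substituting a_X = 1 and a_V = 0, rearrange to (I - Q) a = r where r[i] = P(i -> X):
  [5/8, -1/16, -1/4, -1/16] . (a_Y, a_Z, a_W, a_U) = 3/16
  [-1/8, 3/4, -1/8, -1/8] . (a_Y, a_Z, a_W, a_U) = 3/16
  [-7/16, -5/16, 1, -1/16] . (a_Y, a_Z, a_W, a_U) = 0
  [-1/4, -1/16, -1/8, 3/4] . (a_Y, a_Z, a_W, a_U) = 3/16

Solving yields:
  a_Y = 861/1457
  a_Z = 756/1457
  a_W = 1329/2914
  a_U = 825/1457

Starting state is Z, so the absorption probability is a_Z = 756/1457.

Answer: 756/1457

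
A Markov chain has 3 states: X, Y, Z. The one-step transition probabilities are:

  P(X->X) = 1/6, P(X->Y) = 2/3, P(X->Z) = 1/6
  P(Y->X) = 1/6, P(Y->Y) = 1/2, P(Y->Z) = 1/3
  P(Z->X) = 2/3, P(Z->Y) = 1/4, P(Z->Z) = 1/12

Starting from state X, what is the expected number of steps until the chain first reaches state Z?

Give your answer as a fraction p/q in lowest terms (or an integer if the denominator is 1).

Answer: 42/11

Derivation:
Let h_i = expected steps to first reach Z from state i.
Boundary: h_Z = 0.
First-step equations for the other states:
  h_X = 1 + 1/6*h_X + 2/3*h_Y + 1/6*h_Z
  h_Y = 1 + 1/6*h_X + 1/2*h_Y + 1/3*h_Z

Substituting h_Z = 0 and rearranging gives the linear system (I - Q) h = 1:
  [5/6, -2/3] . (h_X, h_Y) = 1
  [-1/6, 1/2] . (h_X, h_Y) = 1

Solving yields:
  h_X = 42/11
  h_Y = 36/11

Starting state is X, so the expected hitting time is h_X = 42/11.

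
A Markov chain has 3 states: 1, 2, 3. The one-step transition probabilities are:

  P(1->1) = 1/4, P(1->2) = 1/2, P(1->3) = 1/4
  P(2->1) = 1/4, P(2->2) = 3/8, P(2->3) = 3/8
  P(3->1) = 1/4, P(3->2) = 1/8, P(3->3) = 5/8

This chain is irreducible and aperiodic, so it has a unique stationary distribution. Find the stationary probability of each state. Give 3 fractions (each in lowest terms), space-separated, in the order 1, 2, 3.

Answer: 1/4 7/24 11/24

Derivation:
The stationary distribution satisfies pi = pi * P, i.e.:
  pi_1 = 1/4*pi_1 + 1/4*pi_2 + 1/4*pi_3
  pi_2 = 1/2*pi_1 + 3/8*pi_2 + 1/8*pi_3
  pi_3 = 1/4*pi_1 + 3/8*pi_2 + 5/8*pi_3
with normalization: pi_1 + pi_2 + pi_3 = 1.

Using the first 2 balance equations plus normalization, the linear system A*pi = b is:
  [-3/4, 1/4, 1/4] . pi = 0
  [1/2, -5/8, 1/8] . pi = 0
  [1, 1, 1] . pi = 1

Solving yields:
  pi_1 = 1/4
  pi_2 = 7/24
  pi_3 = 11/24

Verification (pi * P):
  1/4*1/4 + 7/24*1/4 + 11/24*1/4 = 1/4 = pi_1  (ok)
  1/4*1/2 + 7/24*3/8 + 11/24*1/8 = 7/24 = pi_2  (ok)
  1/4*1/4 + 7/24*3/8 + 11/24*5/8 = 11/24 = pi_3  (ok)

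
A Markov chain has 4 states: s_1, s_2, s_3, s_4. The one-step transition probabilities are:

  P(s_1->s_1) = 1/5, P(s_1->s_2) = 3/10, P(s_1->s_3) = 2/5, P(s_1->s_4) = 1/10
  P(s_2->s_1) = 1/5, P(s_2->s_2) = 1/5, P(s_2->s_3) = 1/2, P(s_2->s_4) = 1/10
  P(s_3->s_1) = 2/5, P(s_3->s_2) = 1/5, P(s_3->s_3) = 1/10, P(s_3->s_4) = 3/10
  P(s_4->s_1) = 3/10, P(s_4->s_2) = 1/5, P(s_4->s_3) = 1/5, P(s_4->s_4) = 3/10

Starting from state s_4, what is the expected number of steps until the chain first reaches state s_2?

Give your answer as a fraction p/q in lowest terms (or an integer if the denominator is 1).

Let h_i = expected steps to first reach s_2 from state i.
Boundary: h_s_2 = 0.
First-step equations for the other states:
  h_s_1 = 1 + 1/5*h_s_1 + 3/10*h_s_2 + 2/5*h_s_3 + 1/10*h_s_4
  h_s_3 = 1 + 2/5*h_s_1 + 1/5*h_s_2 + 1/10*h_s_3 + 3/10*h_s_4
  h_s_4 = 1 + 3/10*h_s_1 + 1/5*h_s_2 + 1/5*h_s_3 + 3/10*h_s_4

Substituting h_s_2 = 0 and rearranging gives the linear system (I - Q) h = 1:
  [4/5, -2/5, -1/10] . (h_s_1, h_s_3, h_s_4) = 1
  [-2/5, 9/10, -3/10] . (h_s_1, h_s_3, h_s_4) = 1
  [-3/10, -1/5, 7/10] . (h_s_1, h_s_3, h_s_4) = 1

Solving yields:
  h_s_1 = 360/91
  h_s_3 = 1180/273
  h_s_4 = 170/39

Starting state is s_4, so the expected hitting time is h_s_4 = 170/39.

Answer: 170/39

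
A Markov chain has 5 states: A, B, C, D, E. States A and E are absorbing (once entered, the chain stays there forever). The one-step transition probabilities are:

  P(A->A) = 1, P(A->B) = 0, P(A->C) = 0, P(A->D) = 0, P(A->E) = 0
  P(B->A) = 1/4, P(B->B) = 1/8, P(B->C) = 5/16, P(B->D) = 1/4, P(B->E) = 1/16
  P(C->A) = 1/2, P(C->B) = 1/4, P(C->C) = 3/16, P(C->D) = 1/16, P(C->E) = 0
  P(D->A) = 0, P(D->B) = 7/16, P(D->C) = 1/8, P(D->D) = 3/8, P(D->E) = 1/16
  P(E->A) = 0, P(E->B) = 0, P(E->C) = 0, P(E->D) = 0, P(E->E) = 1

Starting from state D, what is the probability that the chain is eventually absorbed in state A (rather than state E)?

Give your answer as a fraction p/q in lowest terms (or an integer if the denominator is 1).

Let a_i = P(absorbed in A | start in state i).
Boundary conditions: a_A = 1, a_E = 0.
For each transient state i, a_i = sum_j P(i->j) * a_j:
  a_B = 1/4*a_A + 1/8*a_B + 5/16*a_C + 1/4*a_D + 1/16*a_E
  a_C = 1/2*a_A + 1/4*a_B + 3/16*a_C + 1/16*a_D + 0*a_E
  a_D = 0*a_A + 7/16*a_B + 1/8*a_C + 3/8*a_D + 1/16*a_E

Substituting a_A = 1 and a_E = 0, rearrange to (I - Q) a = r where r[i] = P(i -> A):
  [7/8, -5/16, -1/4] . (a_B, a_C, a_D) = 1/4
  [-1/4, 13/16, -1/16] . (a_B, a_C, a_D) = 1/2
  [-7/16, -1/8, 5/8] . (a_B, a_C, a_D) = 0

Solving yields:
  a_B = 976/1161
  a_C = 1084/1161
  a_D = 100/129

Starting state is D, so the absorption probability is a_D = 100/129.

Answer: 100/129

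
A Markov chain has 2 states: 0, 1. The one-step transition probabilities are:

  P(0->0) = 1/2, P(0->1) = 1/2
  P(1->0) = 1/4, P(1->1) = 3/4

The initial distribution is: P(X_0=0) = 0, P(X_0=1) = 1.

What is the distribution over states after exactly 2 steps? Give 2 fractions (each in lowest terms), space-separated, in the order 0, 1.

Propagating the distribution step by step (d_{t+1} = d_t * P):
d_0 = (0=0, 1=1)
  d_1[0] = 0*1/2 + 1*1/4 = 1/4
  d_1[1] = 0*1/2 + 1*3/4 = 3/4
d_1 = (0=1/4, 1=3/4)
  d_2[0] = 1/4*1/2 + 3/4*1/4 = 5/16
  d_2[1] = 1/4*1/2 + 3/4*3/4 = 11/16
d_2 = (0=5/16, 1=11/16)

Answer: 5/16 11/16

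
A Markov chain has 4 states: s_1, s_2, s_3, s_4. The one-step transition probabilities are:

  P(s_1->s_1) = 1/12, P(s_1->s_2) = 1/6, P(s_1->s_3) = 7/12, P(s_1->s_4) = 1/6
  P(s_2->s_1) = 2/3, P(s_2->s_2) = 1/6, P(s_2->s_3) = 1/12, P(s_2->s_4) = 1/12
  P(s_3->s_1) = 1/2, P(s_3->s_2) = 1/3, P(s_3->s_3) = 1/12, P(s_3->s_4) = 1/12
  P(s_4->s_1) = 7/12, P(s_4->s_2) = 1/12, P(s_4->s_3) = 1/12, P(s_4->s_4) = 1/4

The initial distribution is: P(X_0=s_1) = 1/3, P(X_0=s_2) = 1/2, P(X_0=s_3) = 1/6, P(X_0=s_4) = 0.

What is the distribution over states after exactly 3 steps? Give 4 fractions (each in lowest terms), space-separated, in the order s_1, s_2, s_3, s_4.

Answer: 1027/2592 89/432 113/432 353/2592

Derivation:
Propagating the distribution step by step (d_{t+1} = d_t * P):
d_0 = (s_1=1/3, s_2=1/2, s_3=1/6, s_4=0)
  d_1[s_1] = 1/3*1/12 + 1/2*2/3 + 1/6*1/2 + 0*7/12 = 4/9
  d_1[s_2] = 1/3*1/6 + 1/2*1/6 + 1/6*1/3 + 0*1/12 = 7/36
  d_1[s_3] = 1/3*7/12 + 1/2*1/12 + 1/6*1/12 + 0*1/12 = 1/4
  d_1[s_4] = 1/3*1/6 + 1/2*1/12 + 1/6*1/12 + 0*1/4 = 1/9
d_1 = (s_1=4/9, s_2=7/36, s_3=1/4, s_4=1/9)
  d_2[s_1] = 4/9*1/12 + 7/36*2/3 + 1/4*1/2 + 1/9*7/12 = 77/216
  d_2[s_2] = 4/9*1/6 + 7/36*1/6 + 1/4*1/3 + 1/9*1/12 = 43/216
  d_2[s_3] = 4/9*7/12 + 7/36*1/12 + 1/4*1/12 + 1/9*1/12 = 11/36
  d_2[s_4] = 4/9*1/6 + 7/36*1/12 + 1/4*1/12 + 1/9*1/4 = 5/36
d_2 = (s_1=77/216, s_2=43/216, s_3=11/36, s_4=5/36)
  d_3[s_1] = 77/216*1/12 + 43/216*2/3 + 11/36*1/2 + 5/36*7/12 = 1027/2592
  d_3[s_2] = 77/216*1/6 + 43/216*1/6 + 11/36*1/3 + 5/36*1/12 = 89/432
  d_3[s_3] = 77/216*7/12 + 43/216*1/12 + 11/36*1/12 + 5/36*1/12 = 113/432
  d_3[s_4] = 77/216*1/6 + 43/216*1/12 + 11/36*1/12 + 5/36*1/4 = 353/2592
d_3 = (s_1=1027/2592, s_2=89/432, s_3=113/432, s_4=353/2592)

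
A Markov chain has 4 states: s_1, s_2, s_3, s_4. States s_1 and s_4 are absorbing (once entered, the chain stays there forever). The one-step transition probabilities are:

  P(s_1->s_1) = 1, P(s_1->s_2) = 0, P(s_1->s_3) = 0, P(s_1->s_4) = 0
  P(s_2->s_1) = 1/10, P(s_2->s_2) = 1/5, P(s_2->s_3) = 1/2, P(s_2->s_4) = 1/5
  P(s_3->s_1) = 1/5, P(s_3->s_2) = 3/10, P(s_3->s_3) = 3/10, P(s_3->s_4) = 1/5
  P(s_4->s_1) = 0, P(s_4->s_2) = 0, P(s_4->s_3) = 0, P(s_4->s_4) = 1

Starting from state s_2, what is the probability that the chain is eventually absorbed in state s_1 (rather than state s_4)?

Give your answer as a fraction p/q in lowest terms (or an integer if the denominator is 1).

Answer: 17/41

Derivation:
Let a_i = P(absorbed in s_1 | start in state i).
Boundary conditions: a_s_1 = 1, a_s_4 = 0.
For each transient state i, a_i = sum_j P(i->j) * a_j:
  a_s_2 = 1/10*a_s_1 + 1/5*a_s_2 + 1/2*a_s_3 + 1/5*a_s_4
  a_s_3 = 1/5*a_s_1 + 3/10*a_s_2 + 3/10*a_s_3 + 1/5*a_s_4

Substituting a_s_1 = 1 and a_s_4 = 0, rearrange to (I - Q) a = r where r[i] = P(i -> s_1):
  [4/5, -1/2] . (a_s_2, a_s_3) = 1/10
  [-3/10, 7/10] . (a_s_2, a_s_3) = 1/5

Solving yields:
  a_s_2 = 17/41
  a_s_3 = 19/41

Starting state is s_2, so the absorption probability is a_s_2 = 17/41.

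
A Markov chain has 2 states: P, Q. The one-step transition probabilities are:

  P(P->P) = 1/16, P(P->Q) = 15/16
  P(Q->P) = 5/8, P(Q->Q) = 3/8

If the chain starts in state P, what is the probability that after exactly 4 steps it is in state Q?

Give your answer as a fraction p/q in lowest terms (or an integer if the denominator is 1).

Computing P^4 by repeated multiplication:
P^1 =
  P: [1/16, 15/16]
  Q: [5/8, 3/8]
P^2 =
  P: [151/256, 105/256]
  Q: [35/128, 93/128]
P^3 =
  P: [1201/4096, 2895/4096]
  Q: [965/2048, 1083/2048]
P^4 =
  P: [30151/65536, 35385/65536]
  Q: [11795/32768, 20973/32768]

(P^4)[P -> Q] = 35385/65536

Answer: 35385/65536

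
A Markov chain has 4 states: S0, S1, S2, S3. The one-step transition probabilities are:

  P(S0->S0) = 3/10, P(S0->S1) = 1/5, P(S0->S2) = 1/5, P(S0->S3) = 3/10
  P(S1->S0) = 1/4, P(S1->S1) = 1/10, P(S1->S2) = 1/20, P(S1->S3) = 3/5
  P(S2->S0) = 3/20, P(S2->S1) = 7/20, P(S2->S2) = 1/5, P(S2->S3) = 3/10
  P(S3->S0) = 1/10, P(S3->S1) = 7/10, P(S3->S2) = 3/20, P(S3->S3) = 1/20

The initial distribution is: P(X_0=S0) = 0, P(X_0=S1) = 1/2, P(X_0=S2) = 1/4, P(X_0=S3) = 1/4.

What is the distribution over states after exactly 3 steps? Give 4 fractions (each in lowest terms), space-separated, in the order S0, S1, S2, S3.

Answer: 6451/32000 5289/16000 513/4000 10867/32000

Derivation:
Propagating the distribution step by step (d_{t+1} = d_t * P):
d_0 = (S0=0, S1=1/2, S2=1/4, S3=1/4)
  d_1[S0] = 0*3/10 + 1/2*1/4 + 1/4*3/20 + 1/4*1/10 = 3/16
  d_1[S1] = 0*1/5 + 1/2*1/10 + 1/4*7/20 + 1/4*7/10 = 5/16
  d_1[S2] = 0*1/5 + 1/2*1/20 + 1/4*1/5 + 1/4*3/20 = 9/80
  d_1[S3] = 0*3/10 + 1/2*3/5 + 1/4*3/10 + 1/4*1/20 = 31/80
d_1 = (S0=3/16, S1=5/16, S2=9/80, S3=31/80)
  d_2[S0] = 3/16*3/10 + 5/16*1/4 + 9/80*3/20 + 31/80*1/10 = 19/100
  d_2[S1] = 3/16*1/5 + 5/16*1/10 + 9/80*7/20 + 31/80*7/10 = 607/1600
  d_2[S2] = 3/16*1/5 + 5/16*1/20 + 9/80*1/5 + 31/80*3/20 = 107/800
  d_2[S3] = 3/16*3/10 + 5/16*3/5 + 9/80*3/10 + 31/80*1/20 = 19/64
d_2 = (S0=19/100, S1=607/1600, S2=107/800, S3=19/64)
  d_3[S0] = 19/100*3/10 + 607/1600*1/4 + 107/800*3/20 + 19/64*1/10 = 6451/32000
  d_3[S1] = 19/100*1/5 + 607/1600*1/10 + 107/800*7/20 + 19/64*7/10 = 5289/16000
  d_3[S2] = 19/100*1/5 + 607/1600*1/20 + 107/800*1/5 + 19/64*3/20 = 513/4000
  d_3[S3] = 19/100*3/10 + 607/1600*3/5 + 107/800*3/10 + 19/64*1/20 = 10867/32000
d_3 = (S0=6451/32000, S1=5289/16000, S2=513/4000, S3=10867/32000)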